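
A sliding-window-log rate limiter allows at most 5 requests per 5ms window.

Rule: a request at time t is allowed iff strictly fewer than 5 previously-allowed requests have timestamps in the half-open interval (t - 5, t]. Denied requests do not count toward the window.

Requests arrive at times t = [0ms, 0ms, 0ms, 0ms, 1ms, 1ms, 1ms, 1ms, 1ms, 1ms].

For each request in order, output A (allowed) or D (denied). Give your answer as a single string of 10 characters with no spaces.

Tracking allowed requests in the window:
  req#1 t=0ms: ALLOW
  req#2 t=0ms: ALLOW
  req#3 t=0ms: ALLOW
  req#4 t=0ms: ALLOW
  req#5 t=1ms: ALLOW
  req#6 t=1ms: DENY
  req#7 t=1ms: DENY
  req#8 t=1ms: DENY
  req#9 t=1ms: DENY
  req#10 t=1ms: DENY

Answer: AAAAADDDDD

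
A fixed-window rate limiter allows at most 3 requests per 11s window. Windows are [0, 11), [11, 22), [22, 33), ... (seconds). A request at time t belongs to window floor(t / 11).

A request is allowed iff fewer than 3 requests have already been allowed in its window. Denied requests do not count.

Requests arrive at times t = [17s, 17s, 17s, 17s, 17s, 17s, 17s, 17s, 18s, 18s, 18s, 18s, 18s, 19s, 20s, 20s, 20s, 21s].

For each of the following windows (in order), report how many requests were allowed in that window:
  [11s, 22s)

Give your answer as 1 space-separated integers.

Processing requests:
  req#1 t=17s (window 1): ALLOW
  req#2 t=17s (window 1): ALLOW
  req#3 t=17s (window 1): ALLOW
  req#4 t=17s (window 1): DENY
  req#5 t=17s (window 1): DENY
  req#6 t=17s (window 1): DENY
  req#7 t=17s (window 1): DENY
  req#8 t=17s (window 1): DENY
  req#9 t=18s (window 1): DENY
  req#10 t=18s (window 1): DENY
  req#11 t=18s (window 1): DENY
  req#12 t=18s (window 1): DENY
  req#13 t=18s (window 1): DENY
  req#14 t=19s (window 1): DENY
  req#15 t=20s (window 1): DENY
  req#16 t=20s (window 1): DENY
  req#17 t=20s (window 1): DENY
  req#18 t=21s (window 1): DENY

Allowed counts by window: 3

Answer: 3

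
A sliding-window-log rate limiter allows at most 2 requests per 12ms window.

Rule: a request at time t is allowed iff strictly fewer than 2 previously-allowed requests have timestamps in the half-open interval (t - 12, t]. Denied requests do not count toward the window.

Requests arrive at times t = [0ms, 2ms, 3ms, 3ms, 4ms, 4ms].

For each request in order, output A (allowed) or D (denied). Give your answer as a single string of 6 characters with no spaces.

Tracking allowed requests in the window:
  req#1 t=0ms: ALLOW
  req#2 t=2ms: ALLOW
  req#3 t=3ms: DENY
  req#4 t=3ms: DENY
  req#5 t=4ms: DENY
  req#6 t=4ms: DENY

Answer: AADDDD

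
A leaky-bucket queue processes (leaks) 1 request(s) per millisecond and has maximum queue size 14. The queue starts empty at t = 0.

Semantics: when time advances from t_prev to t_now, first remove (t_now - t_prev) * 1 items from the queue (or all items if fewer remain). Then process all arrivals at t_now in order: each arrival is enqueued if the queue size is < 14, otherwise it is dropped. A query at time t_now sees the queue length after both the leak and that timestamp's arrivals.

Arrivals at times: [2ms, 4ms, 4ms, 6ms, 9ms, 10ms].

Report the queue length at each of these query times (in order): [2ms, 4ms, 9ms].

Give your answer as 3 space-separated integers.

Queue lengths at query times:
  query t=2ms: backlog = 1
  query t=4ms: backlog = 2
  query t=9ms: backlog = 1

Answer: 1 2 1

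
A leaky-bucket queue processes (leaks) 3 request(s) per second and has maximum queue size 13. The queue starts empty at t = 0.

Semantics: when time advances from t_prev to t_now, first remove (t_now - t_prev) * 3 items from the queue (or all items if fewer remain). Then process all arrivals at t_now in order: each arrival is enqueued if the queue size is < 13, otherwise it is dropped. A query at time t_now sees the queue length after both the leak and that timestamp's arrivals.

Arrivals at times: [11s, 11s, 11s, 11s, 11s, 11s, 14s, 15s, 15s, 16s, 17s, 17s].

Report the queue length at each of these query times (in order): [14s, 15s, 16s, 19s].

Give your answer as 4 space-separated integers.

Answer: 1 2 1 0

Derivation:
Queue lengths at query times:
  query t=14s: backlog = 1
  query t=15s: backlog = 2
  query t=16s: backlog = 1
  query t=19s: backlog = 0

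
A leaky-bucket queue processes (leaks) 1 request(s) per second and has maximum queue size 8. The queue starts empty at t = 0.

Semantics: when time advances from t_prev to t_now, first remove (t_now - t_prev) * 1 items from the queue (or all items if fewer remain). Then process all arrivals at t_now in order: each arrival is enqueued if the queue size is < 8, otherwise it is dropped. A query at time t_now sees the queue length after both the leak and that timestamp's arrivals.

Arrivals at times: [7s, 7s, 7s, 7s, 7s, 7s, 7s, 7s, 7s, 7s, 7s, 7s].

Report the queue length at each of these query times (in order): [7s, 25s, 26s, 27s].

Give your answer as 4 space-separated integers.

Queue lengths at query times:
  query t=7s: backlog = 8
  query t=25s: backlog = 0
  query t=26s: backlog = 0
  query t=27s: backlog = 0

Answer: 8 0 0 0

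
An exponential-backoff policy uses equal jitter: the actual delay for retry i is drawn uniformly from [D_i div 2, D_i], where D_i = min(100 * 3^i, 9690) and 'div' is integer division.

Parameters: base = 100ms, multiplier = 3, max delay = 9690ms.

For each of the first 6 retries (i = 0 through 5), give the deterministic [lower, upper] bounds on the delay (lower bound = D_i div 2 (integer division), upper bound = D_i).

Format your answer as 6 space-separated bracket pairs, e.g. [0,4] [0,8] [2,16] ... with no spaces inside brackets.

Answer: [50,100] [150,300] [450,900] [1350,2700] [4050,8100] [4845,9690]

Derivation:
Computing bounds per retry:
  i=0: D_i=min(100*3^0,9690)=100, bounds=[50,100]
  i=1: D_i=min(100*3^1,9690)=300, bounds=[150,300]
  i=2: D_i=min(100*3^2,9690)=900, bounds=[450,900]
  i=3: D_i=min(100*3^3,9690)=2700, bounds=[1350,2700]
  i=4: D_i=min(100*3^4,9690)=8100, bounds=[4050,8100]
  i=5: D_i=min(100*3^5,9690)=9690, bounds=[4845,9690]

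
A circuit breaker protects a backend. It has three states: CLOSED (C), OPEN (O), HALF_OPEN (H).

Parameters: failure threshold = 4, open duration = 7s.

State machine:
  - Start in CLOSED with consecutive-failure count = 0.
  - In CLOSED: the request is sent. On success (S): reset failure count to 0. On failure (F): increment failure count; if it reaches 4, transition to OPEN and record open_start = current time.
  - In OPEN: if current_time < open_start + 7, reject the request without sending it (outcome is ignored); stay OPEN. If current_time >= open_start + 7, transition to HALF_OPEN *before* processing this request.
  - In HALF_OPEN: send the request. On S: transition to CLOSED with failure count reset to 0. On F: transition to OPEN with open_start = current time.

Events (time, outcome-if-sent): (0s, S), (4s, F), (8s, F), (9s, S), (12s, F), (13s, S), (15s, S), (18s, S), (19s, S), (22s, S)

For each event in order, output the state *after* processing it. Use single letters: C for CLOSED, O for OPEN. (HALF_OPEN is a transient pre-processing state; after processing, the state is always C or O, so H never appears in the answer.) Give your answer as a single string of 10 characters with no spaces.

Answer: CCCCCCCCCC

Derivation:
State after each event:
  event#1 t=0s outcome=S: state=CLOSED
  event#2 t=4s outcome=F: state=CLOSED
  event#3 t=8s outcome=F: state=CLOSED
  event#4 t=9s outcome=S: state=CLOSED
  event#5 t=12s outcome=F: state=CLOSED
  event#6 t=13s outcome=S: state=CLOSED
  event#7 t=15s outcome=S: state=CLOSED
  event#8 t=18s outcome=S: state=CLOSED
  event#9 t=19s outcome=S: state=CLOSED
  event#10 t=22s outcome=S: state=CLOSED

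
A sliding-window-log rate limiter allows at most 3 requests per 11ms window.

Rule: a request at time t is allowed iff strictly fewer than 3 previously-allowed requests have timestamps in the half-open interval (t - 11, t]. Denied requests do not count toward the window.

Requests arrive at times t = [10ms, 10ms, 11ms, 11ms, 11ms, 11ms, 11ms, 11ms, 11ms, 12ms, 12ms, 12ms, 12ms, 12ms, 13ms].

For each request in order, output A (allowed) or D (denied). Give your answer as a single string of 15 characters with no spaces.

Answer: AAADDDDDDDDDDDD

Derivation:
Tracking allowed requests in the window:
  req#1 t=10ms: ALLOW
  req#2 t=10ms: ALLOW
  req#3 t=11ms: ALLOW
  req#4 t=11ms: DENY
  req#5 t=11ms: DENY
  req#6 t=11ms: DENY
  req#7 t=11ms: DENY
  req#8 t=11ms: DENY
  req#9 t=11ms: DENY
  req#10 t=12ms: DENY
  req#11 t=12ms: DENY
  req#12 t=12ms: DENY
  req#13 t=12ms: DENY
  req#14 t=12ms: DENY
  req#15 t=13ms: DENY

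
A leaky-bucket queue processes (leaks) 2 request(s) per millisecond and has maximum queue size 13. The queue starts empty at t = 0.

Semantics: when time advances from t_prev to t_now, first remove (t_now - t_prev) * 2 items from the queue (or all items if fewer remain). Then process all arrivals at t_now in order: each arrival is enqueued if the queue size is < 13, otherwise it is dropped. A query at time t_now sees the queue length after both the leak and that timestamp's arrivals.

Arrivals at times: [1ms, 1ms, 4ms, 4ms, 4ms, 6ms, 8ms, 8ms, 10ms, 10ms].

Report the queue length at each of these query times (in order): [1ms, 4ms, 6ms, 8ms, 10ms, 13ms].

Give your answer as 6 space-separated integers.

Queue lengths at query times:
  query t=1ms: backlog = 2
  query t=4ms: backlog = 3
  query t=6ms: backlog = 1
  query t=8ms: backlog = 2
  query t=10ms: backlog = 2
  query t=13ms: backlog = 0

Answer: 2 3 1 2 2 0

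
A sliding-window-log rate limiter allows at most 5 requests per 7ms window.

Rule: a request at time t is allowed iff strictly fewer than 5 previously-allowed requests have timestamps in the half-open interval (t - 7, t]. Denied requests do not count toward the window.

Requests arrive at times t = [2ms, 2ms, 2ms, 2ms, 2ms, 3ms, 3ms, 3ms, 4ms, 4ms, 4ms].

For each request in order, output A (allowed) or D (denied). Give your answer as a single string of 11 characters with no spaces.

Answer: AAAAADDDDDD

Derivation:
Tracking allowed requests in the window:
  req#1 t=2ms: ALLOW
  req#2 t=2ms: ALLOW
  req#3 t=2ms: ALLOW
  req#4 t=2ms: ALLOW
  req#5 t=2ms: ALLOW
  req#6 t=3ms: DENY
  req#7 t=3ms: DENY
  req#8 t=3ms: DENY
  req#9 t=4ms: DENY
  req#10 t=4ms: DENY
  req#11 t=4ms: DENY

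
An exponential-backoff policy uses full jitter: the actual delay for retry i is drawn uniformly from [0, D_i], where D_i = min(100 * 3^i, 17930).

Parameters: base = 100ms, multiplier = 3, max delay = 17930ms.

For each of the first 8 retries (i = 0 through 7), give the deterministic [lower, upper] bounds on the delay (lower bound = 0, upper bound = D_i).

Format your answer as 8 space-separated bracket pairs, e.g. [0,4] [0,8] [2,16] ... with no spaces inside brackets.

Computing bounds per retry:
  i=0: D_i=min(100*3^0,17930)=100, bounds=[0,100]
  i=1: D_i=min(100*3^1,17930)=300, bounds=[0,300]
  i=2: D_i=min(100*3^2,17930)=900, bounds=[0,900]
  i=3: D_i=min(100*3^3,17930)=2700, bounds=[0,2700]
  i=4: D_i=min(100*3^4,17930)=8100, bounds=[0,8100]
  i=5: D_i=min(100*3^5,17930)=17930, bounds=[0,17930]
  i=6: D_i=min(100*3^6,17930)=17930, bounds=[0,17930]
  i=7: D_i=min(100*3^7,17930)=17930, bounds=[0,17930]

Answer: [0,100] [0,300] [0,900] [0,2700] [0,8100] [0,17930] [0,17930] [0,17930]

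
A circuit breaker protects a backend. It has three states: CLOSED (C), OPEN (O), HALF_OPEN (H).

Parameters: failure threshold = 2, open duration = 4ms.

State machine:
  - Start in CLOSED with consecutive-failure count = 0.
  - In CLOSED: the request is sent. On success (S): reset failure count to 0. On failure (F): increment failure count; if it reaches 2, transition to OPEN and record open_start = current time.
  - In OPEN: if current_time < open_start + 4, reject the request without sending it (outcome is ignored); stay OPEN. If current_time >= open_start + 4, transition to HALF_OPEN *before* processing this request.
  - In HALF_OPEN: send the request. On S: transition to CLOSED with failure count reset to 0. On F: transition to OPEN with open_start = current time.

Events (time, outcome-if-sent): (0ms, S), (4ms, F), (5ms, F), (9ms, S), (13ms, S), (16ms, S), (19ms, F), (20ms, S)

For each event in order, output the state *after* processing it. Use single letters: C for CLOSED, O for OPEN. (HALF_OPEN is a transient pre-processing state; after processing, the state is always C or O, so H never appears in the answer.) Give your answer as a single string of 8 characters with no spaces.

Answer: CCOCCCCC

Derivation:
State after each event:
  event#1 t=0ms outcome=S: state=CLOSED
  event#2 t=4ms outcome=F: state=CLOSED
  event#3 t=5ms outcome=F: state=OPEN
  event#4 t=9ms outcome=S: state=CLOSED
  event#5 t=13ms outcome=S: state=CLOSED
  event#6 t=16ms outcome=S: state=CLOSED
  event#7 t=19ms outcome=F: state=CLOSED
  event#8 t=20ms outcome=S: state=CLOSED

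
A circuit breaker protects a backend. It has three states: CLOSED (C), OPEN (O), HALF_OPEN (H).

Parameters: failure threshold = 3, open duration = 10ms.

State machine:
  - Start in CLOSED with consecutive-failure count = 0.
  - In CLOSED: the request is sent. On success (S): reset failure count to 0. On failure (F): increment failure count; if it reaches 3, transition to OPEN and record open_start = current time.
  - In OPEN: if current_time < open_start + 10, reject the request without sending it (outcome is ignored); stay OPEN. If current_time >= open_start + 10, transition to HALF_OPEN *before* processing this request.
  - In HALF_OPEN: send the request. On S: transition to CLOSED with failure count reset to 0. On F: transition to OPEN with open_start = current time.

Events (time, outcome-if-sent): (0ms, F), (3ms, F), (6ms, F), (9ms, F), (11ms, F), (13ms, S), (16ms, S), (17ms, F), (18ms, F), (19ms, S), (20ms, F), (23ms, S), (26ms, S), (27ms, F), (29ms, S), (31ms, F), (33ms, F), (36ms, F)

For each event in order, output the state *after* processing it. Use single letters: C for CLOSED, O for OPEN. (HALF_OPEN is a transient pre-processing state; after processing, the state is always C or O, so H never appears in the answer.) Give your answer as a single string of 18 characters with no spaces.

State after each event:
  event#1 t=0ms outcome=F: state=CLOSED
  event#2 t=3ms outcome=F: state=CLOSED
  event#3 t=6ms outcome=F: state=OPEN
  event#4 t=9ms outcome=F: state=OPEN
  event#5 t=11ms outcome=F: state=OPEN
  event#6 t=13ms outcome=S: state=OPEN
  event#7 t=16ms outcome=S: state=CLOSED
  event#8 t=17ms outcome=F: state=CLOSED
  event#9 t=18ms outcome=F: state=CLOSED
  event#10 t=19ms outcome=S: state=CLOSED
  event#11 t=20ms outcome=F: state=CLOSED
  event#12 t=23ms outcome=S: state=CLOSED
  event#13 t=26ms outcome=S: state=CLOSED
  event#14 t=27ms outcome=F: state=CLOSED
  event#15 t=29ms outcome=S: state=CLOSED
  event#16 t=31ms outcome=F: state=CLOSED
  event#17 t=33ms outcome=F: state=CLOSED
  event#18 t=36ms outcome=F: state=OPEN

Answer: CCOOOOCCCCCCCCCCCO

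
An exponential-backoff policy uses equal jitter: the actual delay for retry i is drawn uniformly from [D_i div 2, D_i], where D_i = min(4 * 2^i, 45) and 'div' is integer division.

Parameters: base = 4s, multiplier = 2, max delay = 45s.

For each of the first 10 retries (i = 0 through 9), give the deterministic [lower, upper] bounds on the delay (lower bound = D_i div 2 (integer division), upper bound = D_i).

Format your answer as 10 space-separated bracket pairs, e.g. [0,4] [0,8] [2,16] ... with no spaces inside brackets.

Computing bounds per retry:
  i=0: D_i=min(4*2^0,45)=4, bounds=[2,4]
  i=1: D_i=min(4*2^1,45)=8, bounds=[4,8]
  i=2: D_i=min(4*2^2,45)=16, bounds=[8,16]
  i=3: D_i=min(4*2^3,45)=32, bounds=[16,32]
  i=4: D_i=min(4*2^4,45)=45, bounds=[22,45]
  i=5: D_i=min(4*2^5,45)=45, bounds=[22,45]
  i=6: D_i=min(4*2^6,45)=45, bounds=[22,45]
  i=7: D_i=min(4*2^7,45)=45, bounds=[22,45]
  i=8: D_i=min(4*2^8,45)=45, bounds=[22,45]
  i=9: D_i=min(4*2^9,45)=45, bounds=[22,45]

Answer: [2,4] [4,8] [8,16] [16,32] [22,45] [22,45] [22,45] [22,45] [22,45] [22,45]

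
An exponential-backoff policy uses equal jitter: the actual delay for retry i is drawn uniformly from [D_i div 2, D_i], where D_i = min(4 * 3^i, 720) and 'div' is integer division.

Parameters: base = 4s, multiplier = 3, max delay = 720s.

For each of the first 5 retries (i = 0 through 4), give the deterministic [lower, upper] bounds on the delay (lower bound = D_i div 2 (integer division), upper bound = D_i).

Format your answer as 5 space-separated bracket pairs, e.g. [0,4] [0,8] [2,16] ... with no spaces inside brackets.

Computing bounds per retry:
  i=0: D_i=min(4*3^0,720)=4, bounds=[2,4]
  i=1: D_i=min(4*3^1,720)=12, bounds=[6,12]
  i=2: D_i=min(4*3^2,720)=36, bounds=[18,36]
  i=3: D_i=min(4*3^3,720)=108, bounds=[54,108]
  i=4: D_i=min(4*3^4,720)=324, bounds=[162,324]

Answer: [2,4] [6,12] [18,36] [54,108] [162,324]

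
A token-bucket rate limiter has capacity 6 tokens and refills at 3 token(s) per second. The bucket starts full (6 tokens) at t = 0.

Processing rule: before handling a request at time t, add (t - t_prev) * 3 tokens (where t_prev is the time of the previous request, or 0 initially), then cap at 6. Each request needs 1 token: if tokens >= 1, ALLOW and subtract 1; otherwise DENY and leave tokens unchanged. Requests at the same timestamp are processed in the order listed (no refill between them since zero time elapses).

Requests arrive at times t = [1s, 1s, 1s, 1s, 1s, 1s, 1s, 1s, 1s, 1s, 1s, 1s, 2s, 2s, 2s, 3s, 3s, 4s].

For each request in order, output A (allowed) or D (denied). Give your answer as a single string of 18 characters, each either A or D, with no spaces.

Answer: AAAAAADDDDDDAAAAAA

Derivation:
Simulating step by step:
  req#1 t=1s: ALLOW
  req#2 t=1s: ALLOW
  req#3 t=1s: ALLOW
  req#4 t=1s: ALLOW
  req#5 t=1s: ALLOW
  req#6 t=1s: ALLOW
  req#7 t=1s: DENY
  req#8 t=1s: DENY
  req#9 t=1s: DENY
  req#10 t=1s: DENY
  req#11 t=1s: DENY
  req#12 t=1s: DENY
  req#13 t=2s: ALLOW
  req#14 t=2s: ALLOW
  req#15 t=2s: ALLOW
  req#16 t=3s: ALLOW
  req#17 t=3s: ALLOW
  req#18 t=4s: ALLOW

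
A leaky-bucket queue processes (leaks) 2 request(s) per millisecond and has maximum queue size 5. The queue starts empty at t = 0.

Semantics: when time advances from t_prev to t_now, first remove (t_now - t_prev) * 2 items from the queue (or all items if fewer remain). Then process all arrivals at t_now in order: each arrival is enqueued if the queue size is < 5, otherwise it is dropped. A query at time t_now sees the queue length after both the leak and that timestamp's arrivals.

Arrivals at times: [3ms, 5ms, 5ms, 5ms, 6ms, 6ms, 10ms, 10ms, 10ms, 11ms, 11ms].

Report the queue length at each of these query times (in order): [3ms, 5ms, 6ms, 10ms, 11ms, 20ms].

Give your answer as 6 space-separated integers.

Answer: 1 3 3 3 3 0

Derivation:
Queue lengths at query times:
  query t=3ms: backlog = 1
  query t=5ms: backlog = 3
  query t=6ms: backlog = 3
  query t=10ms: backlog = 3
  query t=11ms: backlog = 3
  query t=20ms: backlog = 0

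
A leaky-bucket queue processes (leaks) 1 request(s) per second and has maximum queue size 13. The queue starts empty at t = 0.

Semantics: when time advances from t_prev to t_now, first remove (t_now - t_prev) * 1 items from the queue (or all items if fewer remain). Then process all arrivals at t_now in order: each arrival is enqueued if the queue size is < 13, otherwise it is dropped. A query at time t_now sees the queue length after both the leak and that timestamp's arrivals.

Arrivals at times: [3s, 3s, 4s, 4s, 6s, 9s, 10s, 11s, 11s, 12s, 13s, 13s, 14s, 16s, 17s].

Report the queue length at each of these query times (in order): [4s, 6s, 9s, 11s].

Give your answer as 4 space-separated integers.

Answer: 3 2 1 2

Derivation:
Queue lengths at query times:
  query t=4s: backlog = 3
  query t=6s: backlog = 2
  query t=9s: backlog = 1
  query t=11s: backlog = 2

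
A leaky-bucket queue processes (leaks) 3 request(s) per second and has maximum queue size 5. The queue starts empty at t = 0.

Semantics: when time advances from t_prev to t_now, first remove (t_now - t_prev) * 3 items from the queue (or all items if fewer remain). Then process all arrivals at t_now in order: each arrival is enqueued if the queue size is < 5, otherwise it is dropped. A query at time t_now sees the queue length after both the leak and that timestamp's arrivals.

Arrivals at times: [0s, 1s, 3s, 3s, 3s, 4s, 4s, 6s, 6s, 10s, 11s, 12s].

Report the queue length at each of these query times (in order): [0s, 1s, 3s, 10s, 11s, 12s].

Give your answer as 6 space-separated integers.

Answer: 1 1 3 1 1 1

Derivation:
Queue lengths at query times:
  query t=0s: backlog = 1
  query t=1s: backlog = 1
  query t=3s: backlog = 3
  query t=10s: backlog = 1
  query t=11s: backlog = 1
  query t=12s: backlog = 1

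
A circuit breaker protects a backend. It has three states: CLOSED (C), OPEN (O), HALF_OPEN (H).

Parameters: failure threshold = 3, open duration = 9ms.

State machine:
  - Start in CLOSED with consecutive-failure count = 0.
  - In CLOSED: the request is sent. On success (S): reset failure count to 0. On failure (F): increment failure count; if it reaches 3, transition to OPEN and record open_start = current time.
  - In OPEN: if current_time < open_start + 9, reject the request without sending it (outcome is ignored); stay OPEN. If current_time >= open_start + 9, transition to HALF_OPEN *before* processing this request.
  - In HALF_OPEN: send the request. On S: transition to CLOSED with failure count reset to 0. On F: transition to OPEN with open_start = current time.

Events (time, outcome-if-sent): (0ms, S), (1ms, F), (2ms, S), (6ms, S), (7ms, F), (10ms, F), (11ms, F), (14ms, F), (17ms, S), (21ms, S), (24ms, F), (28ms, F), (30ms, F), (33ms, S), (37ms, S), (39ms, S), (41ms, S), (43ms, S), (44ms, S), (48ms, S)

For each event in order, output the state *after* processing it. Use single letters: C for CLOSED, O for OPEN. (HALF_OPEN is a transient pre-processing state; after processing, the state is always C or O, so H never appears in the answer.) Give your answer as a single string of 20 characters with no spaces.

State after each event:
  event#1 t=0ms outcome=S: state=CLOSED
  event#2 t=1ms outcome=F: state=CLOSED
  event#3 t=2ms outcome=S: state=CLOSED
  event#4 t=6ms outcome=S: state=CLOSED
  event#5 t=7ms outcome=F: state=CLOSED
  event#6 t=10ms outcome=F: state=CLOSED
  event#7 t=11ms outcome=F: state=OPEN
  event#8 t=14ms outcome=F: state=OPEN
  event#9 t=17ms outcome=S: state=OPEN
  event#10 t=21ms outcome=S: state=CLOSED
  event#11 t=24ms outcome=F: state=CLOSED
  event#12 t=28ms outcome=F: state=CLOSED
  event#13 t=30ms outcome=F: state=OPEN
  event#14 t=33ms outcome=S: state=OPEN
  event#15 t=37ms outcome=S: state=OPEN
  event#16 t=39ms outcome=S: state=CLOSED
  event#17 t=41ms outcome=S: state=CLOSED
  event#18 t=43ms outcome=S: state=CLOSED
  event#19 t=44ms outcome=S: state=CLOSED
  event#20 t=48ms outcome=S: state=CLOSED

Answer: CCCCCCOOOCCCOOOCCCCC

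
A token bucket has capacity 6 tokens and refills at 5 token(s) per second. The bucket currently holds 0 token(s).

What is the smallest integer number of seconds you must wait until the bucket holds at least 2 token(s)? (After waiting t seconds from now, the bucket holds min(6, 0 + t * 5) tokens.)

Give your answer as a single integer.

Answer: 1

Derivation:
Need 0 + t * 5 >= 2, so t >= 2/5.
Smallest integer t = ceil(2/5) = 1.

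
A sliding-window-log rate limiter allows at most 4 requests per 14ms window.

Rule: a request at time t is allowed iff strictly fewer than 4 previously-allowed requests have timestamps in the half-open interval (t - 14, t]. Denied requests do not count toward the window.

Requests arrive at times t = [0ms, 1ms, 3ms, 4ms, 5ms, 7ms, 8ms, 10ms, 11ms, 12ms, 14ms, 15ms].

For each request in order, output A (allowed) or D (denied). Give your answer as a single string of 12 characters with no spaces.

Tracking allowed requests in the window:
  req#1 t=0ms: ALLOW
  req#2 t=1ms: ALLOW
  req#3 t=3ms: ALLOW
  req#4 t=4ms: ALLOW
  req#5 t=5ms: DENY
  req#6 t=7ms: DENY
  req#7 t=8ms: DENY
  req#8 t=10ms: DENY
  req#9 t=11ms: DENY
  req#10 t=12ms: DENY
  req#11 t=14ms: ALLOW
  req#12 t=15ms: ALLOW

Answer: AAAADDDDDDAA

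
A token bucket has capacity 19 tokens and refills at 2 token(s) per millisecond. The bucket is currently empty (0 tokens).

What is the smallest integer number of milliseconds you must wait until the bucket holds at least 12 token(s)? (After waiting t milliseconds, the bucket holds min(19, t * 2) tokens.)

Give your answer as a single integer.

Need t * 2 >= 12, so t >= 12/2.
Smallest integer t = ceil(12/2) = 6.

Answer: 6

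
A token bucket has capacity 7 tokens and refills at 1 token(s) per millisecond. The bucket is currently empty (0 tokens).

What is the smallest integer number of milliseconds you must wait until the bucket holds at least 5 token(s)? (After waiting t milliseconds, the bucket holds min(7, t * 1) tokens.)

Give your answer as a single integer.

Need t * 1 >= 5, so t >= 5/1.
Smallest integer t = ceil(5/1) = 5.

Answer: 5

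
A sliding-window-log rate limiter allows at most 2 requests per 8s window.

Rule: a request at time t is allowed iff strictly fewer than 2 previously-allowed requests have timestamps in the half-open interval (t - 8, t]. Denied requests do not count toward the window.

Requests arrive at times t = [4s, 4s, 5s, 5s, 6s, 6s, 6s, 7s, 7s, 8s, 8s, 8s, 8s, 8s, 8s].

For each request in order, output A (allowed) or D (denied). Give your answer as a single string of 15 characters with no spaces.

Tracking allowed requests in the window:
  req#1 t=4s: ALLOW
  req#2 t=4s: ALLOW
  req#3 t=5s: DENY
  req#4 t=5s: DENY
  req#5 t=6s: DENY
  req#6 t=6s: DENY
  req#7 t=6s: DENY
  req#8 t=7s: DENY
  req#9 t=7s: DENY
  req#10 t=8s: DENY
  req#11 t=8s: DENY
  req#12 t=8s: DENY
  req#13 t=8s: DENY
  req#14 t=8s: DENY
  req#15 t=8s: DENY

Answer: AADDDDDDDDDDDDD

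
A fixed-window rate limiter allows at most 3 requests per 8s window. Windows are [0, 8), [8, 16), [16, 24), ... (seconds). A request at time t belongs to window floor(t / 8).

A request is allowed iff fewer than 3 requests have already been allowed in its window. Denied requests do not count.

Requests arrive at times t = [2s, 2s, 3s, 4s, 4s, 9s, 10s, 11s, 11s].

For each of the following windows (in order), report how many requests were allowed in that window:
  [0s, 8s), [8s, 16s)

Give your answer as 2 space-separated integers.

Answer: 3 3

Derivation:
Processing requests:
  req#1 t=2s (window 0): ALLOW
  req#2 t=2s (window 0): ALLOW
  req#3 t=3s (window 0): ALLOW
  req#4 t=4s (window 0): DENY
  req#5 t=4s (window 0): DENY
  req#6 t=9s (window 1): ALLOW
  req#7 t=10s (window 1): ALLOW
  req#8 t=11s (window 1): ALLOW
  req#9 t=11s (window 1): DENY

Allowed counts by window: 3 3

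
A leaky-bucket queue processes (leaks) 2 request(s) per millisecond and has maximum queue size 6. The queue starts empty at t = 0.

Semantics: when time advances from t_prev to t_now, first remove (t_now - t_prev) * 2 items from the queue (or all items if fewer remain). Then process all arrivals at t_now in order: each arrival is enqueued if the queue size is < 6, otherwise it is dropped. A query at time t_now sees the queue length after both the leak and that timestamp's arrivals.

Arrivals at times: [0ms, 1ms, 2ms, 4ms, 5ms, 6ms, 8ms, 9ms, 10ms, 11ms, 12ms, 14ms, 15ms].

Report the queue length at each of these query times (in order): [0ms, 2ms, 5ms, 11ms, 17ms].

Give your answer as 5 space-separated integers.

Answer: 1 1 1 1 0

Derivation:
Queue lengths at query times:
  query t=0ms: backlog = 1
  query t=2ms: backlog = 1
  query t=5ms: backlog = 1
  query t=11ms: backlog = 1
  query t=17ms: backlog = 0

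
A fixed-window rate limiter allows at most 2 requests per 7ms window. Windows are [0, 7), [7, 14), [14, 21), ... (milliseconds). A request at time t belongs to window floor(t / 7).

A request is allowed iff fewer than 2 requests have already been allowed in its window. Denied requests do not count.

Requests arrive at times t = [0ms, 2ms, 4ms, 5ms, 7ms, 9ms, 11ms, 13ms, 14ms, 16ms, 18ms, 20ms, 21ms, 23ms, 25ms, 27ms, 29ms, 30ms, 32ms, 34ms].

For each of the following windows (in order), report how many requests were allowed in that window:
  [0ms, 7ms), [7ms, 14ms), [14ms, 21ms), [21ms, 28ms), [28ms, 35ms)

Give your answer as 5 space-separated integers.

Answer: 2 2 2 2 2

Derivation:
Processing requests:
  req#1 t=0ms (window 0): ALLOW
  req#2 t=2ms (window 0): ALLOW
  req#3 t=4ms (window 0): DENY
  req#4 t=5ms (window 0): DENY
  req#5 t=7ms (window 1): ALLOW
  req#6 t=9ms (window 1): ALLOW
  req#7 t=11ms (window 1): DENY
  req#8 t=13ms (window 1): DENY
  req#9 t=14ms (window 2): ALLOW
  req#10 t=16ms (window 2): ALLOW
  req#11 t=18ms (window 2): DENY
  req#12 t=20ms (window 2): DENY
  req#13 t=21ms (window 3): ALLOW
  req#14 t=23ms (window 3): ALLOW
  req#15 t=25ms (window 3): DENY
  req#16 t=27ms (window 3): DENY
  req#17 t=29ms (window 4): ALLOW
  req#18 t=30ms (window 4): ALLOW
  req#19 t=32ms (window 4): DENY
  req#20 t=34ms (window 4): DENY

Allowed counts by window: 2 2 2 2 2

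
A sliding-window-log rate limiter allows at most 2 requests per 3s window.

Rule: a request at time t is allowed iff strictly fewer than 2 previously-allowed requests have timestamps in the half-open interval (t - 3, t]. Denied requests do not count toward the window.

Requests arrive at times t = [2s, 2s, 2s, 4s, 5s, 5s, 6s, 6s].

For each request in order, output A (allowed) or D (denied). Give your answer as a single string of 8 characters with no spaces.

Answer: AADDAADD

Derivation:
Tracking allowed requests in the window:
  req#1 t=2s: ALLOW
  req#2 t=2s: ALLOW
  req#3 t=2s: DENY
  req#4 t=4s: DENY
  req#5 t=5s: ALLOW
  req#6 t=5s: ALLOW
  req#7 t=6s: DENY
  req#8 t=6s: DENY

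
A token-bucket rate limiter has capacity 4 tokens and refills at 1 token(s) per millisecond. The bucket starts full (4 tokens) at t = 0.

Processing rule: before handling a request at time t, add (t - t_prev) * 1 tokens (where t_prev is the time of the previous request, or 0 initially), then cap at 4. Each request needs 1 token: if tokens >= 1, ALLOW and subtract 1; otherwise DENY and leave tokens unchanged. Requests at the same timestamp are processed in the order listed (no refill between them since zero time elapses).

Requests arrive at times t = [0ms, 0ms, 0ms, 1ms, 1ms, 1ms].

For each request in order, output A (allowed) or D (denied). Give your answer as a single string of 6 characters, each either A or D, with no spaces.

Simulating step by step:
  req#1 t=0ms: ALLOW
  req#2 t=0ms: ALLOW
  req#3 t=0ms: ALLOW
  req#4 t=1ms: ALLOW
  req#5 t=1ms: ALLOW
  req#6 t=1ms: DENY

Answer: AAAAAD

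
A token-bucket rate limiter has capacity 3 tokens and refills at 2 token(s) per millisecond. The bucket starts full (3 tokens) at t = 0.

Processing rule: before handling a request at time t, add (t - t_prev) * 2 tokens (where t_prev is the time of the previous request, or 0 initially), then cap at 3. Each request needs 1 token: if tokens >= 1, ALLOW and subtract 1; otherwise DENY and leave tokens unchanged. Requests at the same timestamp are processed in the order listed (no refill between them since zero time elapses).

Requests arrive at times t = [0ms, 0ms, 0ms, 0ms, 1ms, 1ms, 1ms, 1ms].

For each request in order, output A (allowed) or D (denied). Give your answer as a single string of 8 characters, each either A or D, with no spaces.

Simulating step by step:
  req#1 t=0ms: ALLOW
  req#2 t=0ms: ALLOW
  req#3 t=0ms: ALLOW
  req#4 t=0ms: DENY
  req#5 t=1ms: ALLOW
  req#6 t=1ms: ALLOW
  req#7 t=1ms: DENY
  req#8 t=1ms: DENY

Answer: AAADAADD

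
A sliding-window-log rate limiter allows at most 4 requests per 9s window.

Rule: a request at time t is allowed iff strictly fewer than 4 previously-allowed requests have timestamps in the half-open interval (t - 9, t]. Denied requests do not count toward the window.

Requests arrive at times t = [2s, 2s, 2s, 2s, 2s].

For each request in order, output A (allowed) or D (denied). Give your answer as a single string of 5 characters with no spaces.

Answer: AAAAD

Derivation:
Tracking allowed requests in the window:
  req#1 t=2s: ALLOW
  req#2 t=2s: ALLOW
  req#3 t=2s: ALLOW
  req#4 t=2s: ALLOW
  req#5 t=2s: DENY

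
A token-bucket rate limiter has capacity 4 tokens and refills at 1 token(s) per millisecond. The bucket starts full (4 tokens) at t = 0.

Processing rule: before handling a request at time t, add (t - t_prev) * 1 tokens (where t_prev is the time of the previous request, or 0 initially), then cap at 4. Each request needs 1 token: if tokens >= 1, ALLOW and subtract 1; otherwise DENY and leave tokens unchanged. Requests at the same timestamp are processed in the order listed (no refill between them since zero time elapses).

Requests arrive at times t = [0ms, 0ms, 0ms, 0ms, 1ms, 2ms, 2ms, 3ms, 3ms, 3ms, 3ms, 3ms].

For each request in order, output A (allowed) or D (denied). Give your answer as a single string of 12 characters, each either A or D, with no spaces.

Answer: AAAAAADADDDD

Derivation:
Simulating step by step:
  req#1 t=0ms: ALLOW
  req#2 t=0ms: ALLOW
  req#3 t=0ms: ALLOW
  req#4 t=0ms: ALLOW
  req#5 t=1ms: ALLOW
  req#6 t=2ms: ALLOW
  req#7 t=2ms: DENY
  req#8 t=3ms: ALLOW
  req#9 t=3ms: DENY
  req#10 t=3ms: DENY
  req#11 t=3ms: DENY
  req#12 t=3ms: DENY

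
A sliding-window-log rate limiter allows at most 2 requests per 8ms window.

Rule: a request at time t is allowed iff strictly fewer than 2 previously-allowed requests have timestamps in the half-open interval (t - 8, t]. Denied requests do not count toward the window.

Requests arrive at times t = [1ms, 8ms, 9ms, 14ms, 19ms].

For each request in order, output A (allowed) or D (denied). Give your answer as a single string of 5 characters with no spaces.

Tracking allowed requests in the window:
  req#1 t=1ms: ALLOW
  req#2 t=8ms: ALLOW
  req#3 t=9ms: ALLOW
  req#4 t=14ms: DENY
  req#5 t=19ms: ALLOW

Answer: AAADA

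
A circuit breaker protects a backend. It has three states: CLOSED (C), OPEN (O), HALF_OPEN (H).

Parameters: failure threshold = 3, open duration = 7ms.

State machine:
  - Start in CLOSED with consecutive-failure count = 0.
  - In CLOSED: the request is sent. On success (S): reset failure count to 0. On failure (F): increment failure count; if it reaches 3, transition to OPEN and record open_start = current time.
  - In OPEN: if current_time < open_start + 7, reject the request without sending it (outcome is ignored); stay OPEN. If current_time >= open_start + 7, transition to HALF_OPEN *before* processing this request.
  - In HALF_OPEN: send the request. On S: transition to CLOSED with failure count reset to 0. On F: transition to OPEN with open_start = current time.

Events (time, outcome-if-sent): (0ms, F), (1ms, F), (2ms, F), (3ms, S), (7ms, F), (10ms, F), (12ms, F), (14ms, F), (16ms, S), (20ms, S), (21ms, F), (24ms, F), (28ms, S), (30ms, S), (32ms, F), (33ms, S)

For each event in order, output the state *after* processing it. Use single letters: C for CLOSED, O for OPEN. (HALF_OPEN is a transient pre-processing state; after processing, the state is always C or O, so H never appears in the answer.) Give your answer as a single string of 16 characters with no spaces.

Answer: CCOOOOOOOCCCCCCC

Derivation:
State after each event:
  event#1 t=0ms outcome=F: state=CLOSED
  event#2 t=1ms outcome=F: state=CLOSED
  event#3 t=2ms outcome=F: state=OPEN
  event#4 t=3ms outcome=S: state=OPEN
  event#5 t=7ms outcome=F: state=OPEN
  event#6 t=10ms outcome=F: state=OPEN
  event#7 t=12ms outcome=F: state=OPEN
  event#8 t=14ms outcome=F: state=OPEN
  event#9 t=16ms outcome=S: state=OPEN
  event#10 t=20ms outcome=S: state=CLOSED
  event#11 t=21ms outcome=F: state=CLOSED
  event#12 t=24ms outcome=F: state=CLOSED
  event#13 t=28ms outcome=S: state=CLOSED
  event#14 t=30ms outcome=S: state=CLOSED
  event#15 t=32ms outcome=F: state=CLOSED
  event#16 t=33ms outcome=S: state=CLOSED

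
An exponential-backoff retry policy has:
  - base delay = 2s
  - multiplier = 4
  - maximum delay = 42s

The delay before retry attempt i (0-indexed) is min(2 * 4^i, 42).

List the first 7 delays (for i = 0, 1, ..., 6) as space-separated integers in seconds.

Answer: 2 8 32 42 42 42 42

Derivation:
Computing each delay:
  i=0: min(2*4^0, 42) = 2
  i=1: min(2*4^1, 42) = 8
  i=2: min(2*4^2, 42) = 32
  i=3: min(2*4^3, 42) = 42
  i=4: min(2*4^4, 42) = 42
  i=5: min(2*4^5, 42) = 42
  i=6: min(2*4^6, 42) = 42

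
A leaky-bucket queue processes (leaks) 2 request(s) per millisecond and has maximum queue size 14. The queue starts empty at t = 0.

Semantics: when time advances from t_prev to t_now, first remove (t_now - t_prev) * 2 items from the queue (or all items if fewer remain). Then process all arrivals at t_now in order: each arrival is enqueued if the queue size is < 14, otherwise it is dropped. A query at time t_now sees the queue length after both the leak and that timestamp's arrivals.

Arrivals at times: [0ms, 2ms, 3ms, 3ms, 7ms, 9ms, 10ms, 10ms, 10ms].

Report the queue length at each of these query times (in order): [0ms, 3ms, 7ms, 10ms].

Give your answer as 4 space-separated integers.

Queue lengths at query times:
  query t=0ms: backlog = 1
  query t=3ms: backlog = 2
  query t=7ms: backlog = 1
  query t=10ms: backlog = 3

Answer: 1 2 1 3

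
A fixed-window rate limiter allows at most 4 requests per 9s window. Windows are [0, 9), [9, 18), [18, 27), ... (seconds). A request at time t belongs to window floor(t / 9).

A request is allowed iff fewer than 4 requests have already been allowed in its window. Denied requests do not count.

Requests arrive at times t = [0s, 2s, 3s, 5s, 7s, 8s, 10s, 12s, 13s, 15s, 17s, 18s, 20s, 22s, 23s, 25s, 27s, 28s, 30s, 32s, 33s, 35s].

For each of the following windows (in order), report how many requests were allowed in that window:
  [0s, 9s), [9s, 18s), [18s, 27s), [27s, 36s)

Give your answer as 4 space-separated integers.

Processing requests:
  req#1 t=0s (window 0): ALLOW
  req#2 t=2s (window 0): ALLOW
  req#3 t=3s (window 0): ALLOW
  req#4 t=5s (window 0): ALLOW
  req#5 t=7s (window 0): DENY
  req#6 t=8s (window 0): DENY
  req#7 t=10s (window 1): ALLOW
  req#8 t=12s (window 1): ALLOW
  req#9 t=13s (window 1): ALLOW
  req#10 t=15s (window 1): ALLOW
  req#11 t=17s (window 1): DENY
  req#12 t=18s (window 2): ALLOW
  req#13 t=20s (window 2): ALLOW
  req#14 t=22s (window 2): ALLOW
  req#15 t=23s (window 2): ALLOW
  req#16 t=25s (window 2): DENY
  req#17 t=27s (window 3): ALLOW
  req#18 t=28s (window 3): ALLOW
  req#19 t=30s (window 3): ALLOW
  req#20 t=32s (window 3): ALLOW
  req#21 t=33s (window 3): DENY
  req#22 t=35s (window 3): DENY

Allowed counts by window: 4 4 4 4

Answer: 4 4 4 4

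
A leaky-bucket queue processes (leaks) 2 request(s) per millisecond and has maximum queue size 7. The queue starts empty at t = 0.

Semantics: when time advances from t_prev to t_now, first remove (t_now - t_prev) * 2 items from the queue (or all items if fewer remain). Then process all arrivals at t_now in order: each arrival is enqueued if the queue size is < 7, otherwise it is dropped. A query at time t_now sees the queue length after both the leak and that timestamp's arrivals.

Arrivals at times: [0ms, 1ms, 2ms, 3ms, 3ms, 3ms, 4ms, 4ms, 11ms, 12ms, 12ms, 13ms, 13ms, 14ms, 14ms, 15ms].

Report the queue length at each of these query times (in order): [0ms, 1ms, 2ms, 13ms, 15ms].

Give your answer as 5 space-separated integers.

Queue lengths at query times:
  query t=0ms: backlog = 1
  query t=1ms: backlog = 1
  query t=2ms: backlog = 1
  query t=13ms: backlog = 2
  query t=15ms: backlog = 1

Answer: 1 1 1 2 1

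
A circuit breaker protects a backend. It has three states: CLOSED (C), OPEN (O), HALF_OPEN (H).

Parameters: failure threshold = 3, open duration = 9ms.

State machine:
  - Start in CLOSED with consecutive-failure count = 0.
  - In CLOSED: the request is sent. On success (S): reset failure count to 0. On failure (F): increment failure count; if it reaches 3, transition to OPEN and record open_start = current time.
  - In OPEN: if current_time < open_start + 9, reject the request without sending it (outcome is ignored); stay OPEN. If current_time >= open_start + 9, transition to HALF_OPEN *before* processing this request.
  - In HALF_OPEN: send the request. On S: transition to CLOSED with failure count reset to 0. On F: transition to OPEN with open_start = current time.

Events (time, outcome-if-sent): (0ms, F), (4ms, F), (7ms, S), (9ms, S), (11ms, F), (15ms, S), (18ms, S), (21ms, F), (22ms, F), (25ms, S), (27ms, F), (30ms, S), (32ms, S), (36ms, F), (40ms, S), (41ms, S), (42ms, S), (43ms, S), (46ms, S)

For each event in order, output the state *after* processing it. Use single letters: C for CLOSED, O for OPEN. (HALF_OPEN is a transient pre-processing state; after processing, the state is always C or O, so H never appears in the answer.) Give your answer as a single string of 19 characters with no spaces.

Answer: CCCCCCCCCCCCCCCCCCC

Derivation:
State after each event:
  event#1 t=0ms outcome=F: state=CLOSED
  event#2 t=4ms outcome=F: state=CLOSED
  event#3 t=7ms outcome=S: state=CLOSED
  event#4 t=9ms outcome=S: state=CLOSED
  event#5 t=11ms outcome=F: state=CLOSED
  event#6 t=15ms outcome=S: state=CLOSED
  event#7 t=18ms outcome=S: state=CLOSED
  event#8 t=21ms outcome=F: state=CLOSED
  event#9 t=22ms outcome=F: state=CLOSED
  event#10 t=25ms outcome=S: state=CLOSED
  event#11 t=27ms outcome=F: state=CLOSED
  event#12 t=30ms outcome=S: state=CLOSED
  event#13 t=32ms outcome=S: state=CLOSED
  event#14 t=36ms outcome=F: state=CLOSED
  event#15 t=40ms outcome=S: state=CLOSED
  event#16 t=41ms outcome=S: state=CLOSED
  event#17 t=42ms outcome=S: state=CLOSED
  event#18 t=43ms outcome=S: state=CLOSED
  event#19 t=46ms outcome=S: state=CLOSED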